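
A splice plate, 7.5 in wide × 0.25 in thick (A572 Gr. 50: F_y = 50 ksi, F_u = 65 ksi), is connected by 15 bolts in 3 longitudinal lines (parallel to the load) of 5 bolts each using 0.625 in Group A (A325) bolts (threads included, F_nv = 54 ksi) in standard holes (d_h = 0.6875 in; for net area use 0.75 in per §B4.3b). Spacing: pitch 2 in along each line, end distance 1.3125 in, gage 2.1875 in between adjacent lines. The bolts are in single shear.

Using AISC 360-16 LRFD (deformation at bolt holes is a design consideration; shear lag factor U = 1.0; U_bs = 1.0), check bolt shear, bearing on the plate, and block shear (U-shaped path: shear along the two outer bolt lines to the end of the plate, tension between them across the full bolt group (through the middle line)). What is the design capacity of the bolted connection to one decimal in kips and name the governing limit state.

Bolt shear: A_b = π(0.625)²/4 = 0.3068 in². φR_n = 0.75 × 54 × 0.3068 × 15 × 1 = 186.4 kips.
Bearing (0.25 in plate, F_u = 65 ksi): end bolts L_c = 1.3125 − 0.6875/2 = 0.96875, R_n = min(1.2×0.96875×0.25×65, 2.4×0.625×0.25×65) = 18.891 kips/bolt; interior L_c = 2 − 0.6875 = 1.3125, R_n = 24.375 kips/bolt. φR_n = 0.75 × (3×18.891 + 12×24.375) = 261.9 kips.
Block shear: shear path 2×[1.3125+4×2] = 2×9.3125 in, A_gv = 4.6563, A_nv = 2×(9.3125 − 4.5×0.75)×0.25 = 2.9688 in²; tension across gage: (4.375 − 2×0.75)×0.25 = 0.71875 in². R_n = min(0.6×65×2.9688, 0.6×50×4.6563) + 1.0×65×0.71875 = min(115.78, 139.69) + 46.719 = 162.5 kips. φR_n = 0.75 × 162.5 = 121.9 kips.
Governing: min(186.4, 261.9, 121.9) = 121.9 kips → block shear.

121.9 kips (block shear governs)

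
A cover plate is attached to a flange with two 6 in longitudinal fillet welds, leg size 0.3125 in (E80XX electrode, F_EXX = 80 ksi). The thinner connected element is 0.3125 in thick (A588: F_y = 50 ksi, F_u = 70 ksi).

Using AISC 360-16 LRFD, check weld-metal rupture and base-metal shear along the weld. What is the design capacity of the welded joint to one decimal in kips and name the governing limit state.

Weld metal: throat = 0.707×0.3125 = 0.22094 in, L = 2×6 = 12 in. φR_n = 0.75 × 0.6 × 80 × 0.22094 × 12 = 95.4 kips.
Base metal shear (0.3125 in plate): yield φR_n = 1.0×0.6×50×0.3125×12 = 112.5 kips; rupture φR_n = 0.75×0.6×70×0.3125×12 = 118.1 kips; take 112.5 kips (yield).
Governing: min(95.4, 112.5) = 95.4 kips → weld metal.

95.4 kips (weld metal governs)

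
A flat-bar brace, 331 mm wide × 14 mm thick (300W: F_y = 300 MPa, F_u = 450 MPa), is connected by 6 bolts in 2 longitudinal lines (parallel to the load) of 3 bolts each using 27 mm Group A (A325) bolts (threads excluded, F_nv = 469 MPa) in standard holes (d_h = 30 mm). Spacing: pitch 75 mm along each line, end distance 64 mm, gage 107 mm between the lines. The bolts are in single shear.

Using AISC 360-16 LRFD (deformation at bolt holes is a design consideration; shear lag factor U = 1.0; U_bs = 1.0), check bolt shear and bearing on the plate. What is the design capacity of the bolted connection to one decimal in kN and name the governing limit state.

Bolt shear: A_b = π(27)²/4 = 572.56 mm². φR_n = 0.75 × 469 × 572.56 × 6 × 1 = 1208.4 kN.
Bearing (14 mm plate, F_u = 450 MPa): end bolts L_c = 64 − 30/2 = 49, R_n = min(1.2×49×14×450, 2.4×27×14×450) = 370.44 kN/bolt; interior L_c = 75 − 30 = 45, R_n = 340.2 kN/bolt. φR_n = 0.75 × (2×370.44 + 4×340.2) = 1576.3 kN.
Governing: min(1208.4, 1576.3) = 1208.4 kN → bolt shear.

1208.4 kN (bolt shear governs)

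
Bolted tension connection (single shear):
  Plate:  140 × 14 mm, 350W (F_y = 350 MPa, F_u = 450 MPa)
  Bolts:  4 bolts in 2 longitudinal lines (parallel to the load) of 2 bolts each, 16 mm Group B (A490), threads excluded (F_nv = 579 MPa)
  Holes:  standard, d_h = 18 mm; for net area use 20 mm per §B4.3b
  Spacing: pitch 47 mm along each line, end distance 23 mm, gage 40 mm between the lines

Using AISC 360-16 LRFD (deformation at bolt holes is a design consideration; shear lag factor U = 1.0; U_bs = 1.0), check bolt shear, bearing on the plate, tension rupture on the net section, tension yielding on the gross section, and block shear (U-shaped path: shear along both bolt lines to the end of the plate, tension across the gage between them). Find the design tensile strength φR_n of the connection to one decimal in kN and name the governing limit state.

321.3 kN (block shear governs)

Bolt shear: A_b = π(16)²/4 = 201.06 mm². φR_n = 0.75 × 579 × 201.06 × 4 × 1 = 349.2 kN.
Bearing (14 mm plate, F_u = 450 MPa): end bolts L_c = 23 − 18/2 = 14, R_n = min(1.2×14×14×450, 2.4×16×14×450) = 105.84 kN/bolt; interior L_c = 47 − 18 = 29, R_n = 219.24 kN/bolt. φR_n = 0.75 × (2×105.84 + 2×219.24) = 487.6 kN.
Tension rupture (net): A_n = (140 − 2×20)×14 = 1400 mm² (U = 1.0, A_e = A_n). φR_n = 0.75 × 450 × 1400 = 472.5 kN.
Tension yield (gross): A_g = 140×14 = 1960 mm². φR_n = 0.90 × 350 × 1960 = 617.4 kN.
Block shear: shear path 2×[23+1×47] = 2×70 mm, A_gv = 1960, A_nv = 2×(70 − 1.5×20)×14 = 1120 mm²; tension across gage: (40 − 1×20)×14 = 280 mm². R_n = min(0.6×450×1120, 0.6×350×1960) + 1.0×450×280 = min(302.4, 411.6) + 126 = 428.4 kN. φR_n = 0.75 × 428.4 = 321.3 kN.
Governing: min(349.2, 487.6, 472.5, 617.4, 321.3) = 321.3 kN → block shear.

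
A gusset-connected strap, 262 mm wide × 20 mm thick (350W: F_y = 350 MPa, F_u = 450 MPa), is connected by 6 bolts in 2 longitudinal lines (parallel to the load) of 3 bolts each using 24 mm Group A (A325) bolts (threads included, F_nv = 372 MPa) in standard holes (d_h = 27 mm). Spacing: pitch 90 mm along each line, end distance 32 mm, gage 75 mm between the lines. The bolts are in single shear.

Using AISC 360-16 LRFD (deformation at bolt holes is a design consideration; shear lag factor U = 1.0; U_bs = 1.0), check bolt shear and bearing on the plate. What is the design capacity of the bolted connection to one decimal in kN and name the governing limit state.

Bolt shear: A_b = π(24)²/4 = 452.39 mm². φR_n = 0.75 × 372 × 452.39 × 6 × 1 = 757.3 kN.
Bearing (20 mm plate, F_u = 450 MPa): end bolts L_c = 32 − 27/2 = 18.5, R_n = min(1.2×18.5×20×450, 2.4×24×20×450) = 199.8 kN/bolt; interior L_c = 90 − 27 = 63, R_n = 518.4 kN/bolt. φR_n = 0.75 × (2×199.8 + 4×518.4) = 1854.9 kN.
Governing: min(757.3, 1854.9) = 757.3 kN → bolt shear.

757.3 kN (bolt shear governs)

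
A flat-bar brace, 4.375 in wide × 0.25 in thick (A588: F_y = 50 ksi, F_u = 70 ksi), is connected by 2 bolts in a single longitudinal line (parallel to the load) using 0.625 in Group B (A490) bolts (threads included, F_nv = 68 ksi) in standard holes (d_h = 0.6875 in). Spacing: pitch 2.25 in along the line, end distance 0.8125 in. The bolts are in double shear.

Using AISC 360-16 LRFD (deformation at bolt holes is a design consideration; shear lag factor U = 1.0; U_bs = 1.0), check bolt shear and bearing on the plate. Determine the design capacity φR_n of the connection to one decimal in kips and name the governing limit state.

27.1 kips (bearing governs)

Bolt shear: A_b = π(0.625)²/4 = 0.3068 in². φR_n = 0.75 × 68 × 0.3068 × 2 × 2 = 62.6 kips.
Bearing (0.25 in plate, F_u = 70 ksi): end bolts L_c = 0.8125 − 0.6875/2 = 0.46875, R_n = min(1.2×0.46875×0.25×70, 2.4×0.625×0.25×70) = 9.8438 kips/bolt; interior L_c = 2.25 − 0.6875 = 1.5625, R_n = 26.25 kips/bolt. φR_n = 0.75 × (1×9.8438 + 1×26.25) = 27.1 kips.
Governing: min(62.6, 27.1) = 27.1 kips → bearing.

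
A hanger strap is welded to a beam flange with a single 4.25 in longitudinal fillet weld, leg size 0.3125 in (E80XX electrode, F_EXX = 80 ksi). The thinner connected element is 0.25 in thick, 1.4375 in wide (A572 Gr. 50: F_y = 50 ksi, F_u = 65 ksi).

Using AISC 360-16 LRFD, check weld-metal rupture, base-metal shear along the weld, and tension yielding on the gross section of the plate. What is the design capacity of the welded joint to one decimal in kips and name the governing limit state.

16.2 kips (gross-section yield governs)

Weld metal: throat = 0.707×0.3125 = 0.22094 in, L = 4.25 in. φR_n = 0.75 × 0.6 × 80 × 0.22094 × 4.25 = 33.8 kips.
Base metal shear (0.25 in plate): yield φR_n = 1.0×0.6×50×0.25×4.25 = 31.9 kips; rupture φR_n = 0.75×0.6×65×0.25×4.25 = 31.1 kips; take 31.1 kips (rupture).
Tension yield (gross): A_g = 1.4375×0.25 = 0.35938 in². φR_n = 0.90 × 50 × 0.35938 = 16.2 kips.
Governing: min(33.8, 31.1, 16.2) = 16.2 kips → gross-section yield.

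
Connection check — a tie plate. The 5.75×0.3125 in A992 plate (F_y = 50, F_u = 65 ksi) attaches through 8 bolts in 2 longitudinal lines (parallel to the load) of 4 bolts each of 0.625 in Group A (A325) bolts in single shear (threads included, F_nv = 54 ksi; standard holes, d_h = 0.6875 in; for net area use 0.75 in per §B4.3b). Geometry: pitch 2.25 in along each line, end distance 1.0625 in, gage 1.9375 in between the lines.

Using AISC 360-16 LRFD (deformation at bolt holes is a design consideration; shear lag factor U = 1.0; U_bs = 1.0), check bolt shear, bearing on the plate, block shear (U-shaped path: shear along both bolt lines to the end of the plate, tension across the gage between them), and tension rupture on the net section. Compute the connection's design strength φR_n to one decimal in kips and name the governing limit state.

64.7 kips (net-section rupture governs)

Bolt shear: A_b = π(0.625)²/4 = 0.3068 in². φR_n = 0.75 × 54 × 0.3068 × 8 × 1 = 99.4 kips.
Bearing (0.3125 in plate, F_u = 65 ksi): end bolts L_c = 1.0625 − 0.6875/2 = 0.71875, R_n = min(1.2×0.71875×0.3125×65, 2.4×0.625×0.3125×65) = 17.52 kips/bolt; interior L_c = 2.25 − 0.6875 = 1.5625, R_n = 30.469 kips/bolt. φR_n = 0.75 × (2×17.52 + 6×30.469) = 163.4 kips.
Block shear: shear path 2×[1.0625+3×2.25] = 2×7.8125 in, A_gv = 4.8828, A_nv = 2×(7.8125 − 3.5×0.75)×0.3125 = 3.2422 in²; tension across gage: (1.9375 − 1×0.75)×0.3125 = 0.37109 in². R_n = min(0.6×65×3.2422, 0.6×50×4.8828) + 1.0×65×0.37109 = min(126.45, 146.48) + 24.121 = 150.57 kips. φR_n = 0.75 × 150.57 = 112.9 kips.
Tension rupture (net): A_n = (5.75 − 2×0.75)×0.3125 = 1.3281 in² (U = 1.0, A_e = A_n). φR_n = 0.75 × 65 × 1.3281 = 64.7 kips.
Governing: min(99.4, 163.4, 112.9, 64.7) = 64.7 kips → net-section rupture.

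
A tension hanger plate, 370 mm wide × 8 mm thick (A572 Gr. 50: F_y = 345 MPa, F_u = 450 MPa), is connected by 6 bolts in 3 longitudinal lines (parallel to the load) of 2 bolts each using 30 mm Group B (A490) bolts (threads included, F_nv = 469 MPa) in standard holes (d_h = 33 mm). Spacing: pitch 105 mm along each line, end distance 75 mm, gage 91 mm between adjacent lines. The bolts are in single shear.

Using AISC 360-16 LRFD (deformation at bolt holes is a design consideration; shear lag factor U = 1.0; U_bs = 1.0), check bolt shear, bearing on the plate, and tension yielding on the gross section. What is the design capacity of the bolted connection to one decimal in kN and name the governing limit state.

919.1 kN (gross-section yield governs)

Bolt shear: A_b = π(30)²/4 = 706.86 mm². φR_n = 0.75 × 469 × 706.86 × 6 × 1 = 1491.8 kN.
Bearing (8 mm plate, F_u = 450 MPa): end bolts L_c = 75 − 33/2 = 58.5, R_n = min(1.2×58.5×8×450, 2.4×30×8×450) = 252.72 kN/bolt; interior L_c = 105 − 33 = 72, R_n = 259.2 kN/bolt. φR_n = 0.75 × (3×252.72 + 3×259.2) = 1151.8 kN.
Tension yield (gross): A_g = 370×8 = 2960 mm². φR_n = 0.90 × 345 × 2960 = 919.1 kN.
Governing: min(1491.8, 1151.8, 919.1) = 919.1 kN → gross-section yield.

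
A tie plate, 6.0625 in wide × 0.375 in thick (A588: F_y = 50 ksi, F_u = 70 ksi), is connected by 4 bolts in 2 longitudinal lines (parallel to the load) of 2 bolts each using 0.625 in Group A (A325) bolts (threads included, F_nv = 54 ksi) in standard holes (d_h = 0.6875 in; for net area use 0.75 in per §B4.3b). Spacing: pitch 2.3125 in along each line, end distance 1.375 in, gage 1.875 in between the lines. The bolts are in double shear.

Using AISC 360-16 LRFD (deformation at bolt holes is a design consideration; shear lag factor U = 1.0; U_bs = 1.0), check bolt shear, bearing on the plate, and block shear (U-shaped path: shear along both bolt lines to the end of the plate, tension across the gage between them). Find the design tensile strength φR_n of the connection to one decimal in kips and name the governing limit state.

82.7 kips (block shear governs)

Bolt shear: A_b = π(0.625)²/4 = 0.3068 in². φR_n = 0.75 × 54 × 0.3068 × 4 × 2 = 99.4 kips.
Bearing (0.375 in plate, F_u = 70 ksi): end bolts L_c = 1.375 − 0.6875/2 = 1.03125, R_n = min(1.2×1.03125×0.375×70, 2.4×0.625×0.375×70) = 32.484 kips/bolt; interior L_c = 2.3125 − 0.6875 = 1.625, R_n = 39.375 kips/bolt. φR_n = 0.75 × (2×32.484 + 2×39.375) = 107.8 kips.
Block shear: shear path 2×[1.375+1×2.3125] = 2×3.6875 in, A_gv = 2.7656, A_nv = 2×(3.6875 − 1.5×0.75)×0.375 = 1.9219 in²; tension across gage: (1.875 − 1×0.75)×0.375 = 0.42188 in². R_n = min(0.6×70×1.9219, 0.6×50×2.7656) + 1.0×70×0.42188 = min(80.72, 82.968) + 29.532 = 110.25 kips. φR_n = 0.75 × 110.25 = 82.7 kips.
Governing: min(99.4, 107.8, 82.7) = 82.7 kips → block shear.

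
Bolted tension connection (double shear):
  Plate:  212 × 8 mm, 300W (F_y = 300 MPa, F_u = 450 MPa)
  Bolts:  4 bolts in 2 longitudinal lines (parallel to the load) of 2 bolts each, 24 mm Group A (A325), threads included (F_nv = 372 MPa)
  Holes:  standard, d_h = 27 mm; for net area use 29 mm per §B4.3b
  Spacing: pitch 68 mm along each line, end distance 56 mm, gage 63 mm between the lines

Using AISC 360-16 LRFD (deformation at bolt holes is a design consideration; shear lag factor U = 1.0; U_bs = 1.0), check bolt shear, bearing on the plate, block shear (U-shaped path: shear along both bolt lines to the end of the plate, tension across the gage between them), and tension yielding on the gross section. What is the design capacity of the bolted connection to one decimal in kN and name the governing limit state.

Bolt shear: A_b = π(24)²/4 = 452.39 mm². φR_n = 0.75 × 372 × 452.39 × 4 × 2 = 1009.7 kN.
Bearing (8 mm plate, F_u = 450 MPa): end bolts L_c = 56 − 27/2 = 42.5, R_n = min(1.2×42.5×8×450, 2.4×24×8×450) = 183.6 kN/bolt; interior L_c = 68 − 27 = 41, R_n = 177.12 kN/bolt. φR_n = 0.75 × (2×183.6 + 2×177.12) = 541.1 kN.
Block shear: shear path 2×[56+1×68] = 2×124 mm, A_gv = 1984, A_nv = 2×(124 − 1.5×29)×8 = 1288 mm²; tension across gage: (63 − 1×29)×8 = 272 mm². R_n = min(0.6×450×1288, 0.6×300×1984) + 1.0×450×272 = min(347.76, 357.12) + 122.4 = 470.16 kN. φR_n = 0.75 × 470.16 = 352.6 kN.
Tension yield (gross): A_g = 212×8 = 1696 mm². φR_n = 0.90 × 300 × 1696 = 457.9 kN.
Governing: min(1009.7, 541.1, 352.6, 457.9) = 352.6 kN → block shear.

352.6 kN (block shear governs)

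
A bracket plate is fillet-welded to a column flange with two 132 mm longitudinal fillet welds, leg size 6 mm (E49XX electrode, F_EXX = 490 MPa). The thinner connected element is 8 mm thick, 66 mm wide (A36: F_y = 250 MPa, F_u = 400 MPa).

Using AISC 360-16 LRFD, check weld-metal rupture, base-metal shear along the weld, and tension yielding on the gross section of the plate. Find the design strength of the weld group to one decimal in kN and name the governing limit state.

Weld metal: throat = 0.707×6 = 4.242 mm, L = 2×132 = 264 mm. φR_n = 0.75 × 0.6 × 490 × 4.242 × 264 = 246.9 kN.
Base metal shear (8 mm plate): yield φR_n = 1.0×0.6×250×8×264 = 316.8 kN; rupture φR_n = 0.75×0.6×400×8×264 = 380.2 kN; take 316.8 kN (yield).
Tension yield (gross): A_g = 66×8 = 528 mm². φR_n = 0.90 × 250 × 528 = 118.8 kN.
Governing: min(246.9, 316.8, 118.8) = 118.8 kN → gross-section yield.

118.8 kN (gross-section yield governs)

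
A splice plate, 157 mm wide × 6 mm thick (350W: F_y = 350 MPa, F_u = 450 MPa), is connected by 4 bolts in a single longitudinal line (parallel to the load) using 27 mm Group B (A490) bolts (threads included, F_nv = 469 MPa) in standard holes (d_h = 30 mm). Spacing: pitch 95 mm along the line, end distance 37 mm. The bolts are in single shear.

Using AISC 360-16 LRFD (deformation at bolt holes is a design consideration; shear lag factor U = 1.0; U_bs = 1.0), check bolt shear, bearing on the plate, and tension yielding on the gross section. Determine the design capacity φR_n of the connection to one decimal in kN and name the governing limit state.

Bolt shear: A_b = π(27)²/4 = 572.56 mm². φR_n = 0.75 × 469 × 572.56 × 4 × 1 = 805.6 kN.
Bearing (6 mm plate, F_u = 450 MPa): end bolts L_c = 37 − 30/2 = 22, R_n = min(1.2×22×6×450, 2.4×27×6×450) = 71.28 kN/bolt; interior L_c = 95 − 30 = 65, R_n = 174.96 kN/bolt. φR_n = 0.75 × (1×71.28 + 3×174.96) = 447.1 kN.
Tension yield (gross): A_g = 157×6 = 942 mm². φR_n = 0.90 × 350 × 942 = 296.7 kN.
Governing: min(805.6, 447.1, 296.7) = 296.7 kN → gross-section yield.

296.7 kN (gross-section yield governs)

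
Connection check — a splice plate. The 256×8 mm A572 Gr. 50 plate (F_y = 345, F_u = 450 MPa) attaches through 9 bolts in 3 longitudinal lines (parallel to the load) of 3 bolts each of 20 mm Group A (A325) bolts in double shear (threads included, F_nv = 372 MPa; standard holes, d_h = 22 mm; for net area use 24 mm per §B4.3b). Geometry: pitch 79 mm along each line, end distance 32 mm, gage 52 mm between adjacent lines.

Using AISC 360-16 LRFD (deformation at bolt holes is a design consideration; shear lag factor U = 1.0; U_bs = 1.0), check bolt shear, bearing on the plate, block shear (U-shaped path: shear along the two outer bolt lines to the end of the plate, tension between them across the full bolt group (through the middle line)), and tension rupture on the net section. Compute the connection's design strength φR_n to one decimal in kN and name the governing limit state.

496.8 kN (net-section rupture governs)

Bolt shear: A_b = π(20)²/4 = 314.16 mm². φR_n = 0.75 × 372 × 314.16 × 9 × 2 = 1577.7 kN.
Bearing (8 mm plate, F_u = 450 MPa): end bolts L_c = 32 − 22/2 = 21, R_n = min(1.2×21×8×450, 2.4×20×8×450) = 90.72 kN/bolt; interior L_c = 79 − 22 = 57, R_n = 172.8 kN/bolt. φR_n = 0.75 × (3×90.72 + 6×172.8) = 981.7 kN.
Block shear: shear path 2×[32+2×79] = 2×190 mm, A_gv = 3040, A_nv = 2×(190 − 2.5×24)×8 = 2080 mm²; tension across gage: (104 − 2×24)×8 = 448 mm². R_n = min(0.6×450×2080, 0.6×345×3040) + 1.0×450×448 = min(561.6, 629.28) + 201.6 = 763.2 kN. φR_n = 0.75 × 763.2 = 572.4 kN.
Tension rupture (net): A_n = (256 − 3×24)×8 = 1472 mm² (U = 1.0, A_e = A_n). φR_n = 0.75 × 450 × 1472 = 496.8 kN.
Governing: min(1577.7, 981.7, 572.4, 496.8) = 496.8 kN → net-section rupture.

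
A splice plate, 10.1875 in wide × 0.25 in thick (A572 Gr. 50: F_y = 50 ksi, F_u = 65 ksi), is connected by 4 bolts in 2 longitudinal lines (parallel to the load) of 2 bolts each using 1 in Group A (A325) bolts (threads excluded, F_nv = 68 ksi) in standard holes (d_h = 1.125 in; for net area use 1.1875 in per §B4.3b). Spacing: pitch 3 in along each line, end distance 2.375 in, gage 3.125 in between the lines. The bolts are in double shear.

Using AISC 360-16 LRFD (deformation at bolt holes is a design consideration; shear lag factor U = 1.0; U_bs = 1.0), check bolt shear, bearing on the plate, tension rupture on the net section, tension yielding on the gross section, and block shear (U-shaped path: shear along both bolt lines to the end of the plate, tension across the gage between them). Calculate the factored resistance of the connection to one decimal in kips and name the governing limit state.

76.2 kips (block shear governs)

Bolt shear: A_b = π(1)²/4 = 0.7854 in². φR_n = 0.75 × 68 × 0.7854 × 4 × 2 = 320.4 kips.
Bearing (0.25 in plate, F_u = 65 ksi): end bolts L_c = 2.375 − 1.125/2 = 1.8125, R_n = min(1.2×1.8125×0.25×65, 2.4×1×0.25×65) = 35.344 kips/bolt; interior L_c = 3 − 1.125 = 1.875, R_n = 36.563 kips/bolt. φR_n = 0.75 × (2×35.344 + 2×36.563) = 107.9 kips.
Tension rupture (net): A_n = (10.1875 − 2×1.1875)×0.25 = 1.9531 in² (U = 1.0, A_e = A_n). φR_n = 0.75 × 65 × 1.9531 = 95.2 kips.
Tension yield (gross): A_g = 10.1875×0.25 = 2.5469 in². φR_n = 0.90 × 50 × 2.5469 = 114.6 kips.
Block shear: shear path 2×[2.375+1×3] = 2×5.375 in, A_gv = 2.6875, A_nv = 2×(5.375 − 1.5×1.1875)×0.25 = 1.7969 in²; tension across gage: (3.125 − 1×1.1875)×0.25 = 0.48438 in². R_n = min(0.6×65×1.7969, 0.6×50×2.6875) + 1.0×65×0.48438 = min(70.079, 80.625) + 31.485 = 101.56 kips. φR_n = 0.75 × 101.56 = 76.2 kips.
Governing: min(320.4, 107.9, 95.2, 114.6, 76.2) = 76.2 kips → block shear.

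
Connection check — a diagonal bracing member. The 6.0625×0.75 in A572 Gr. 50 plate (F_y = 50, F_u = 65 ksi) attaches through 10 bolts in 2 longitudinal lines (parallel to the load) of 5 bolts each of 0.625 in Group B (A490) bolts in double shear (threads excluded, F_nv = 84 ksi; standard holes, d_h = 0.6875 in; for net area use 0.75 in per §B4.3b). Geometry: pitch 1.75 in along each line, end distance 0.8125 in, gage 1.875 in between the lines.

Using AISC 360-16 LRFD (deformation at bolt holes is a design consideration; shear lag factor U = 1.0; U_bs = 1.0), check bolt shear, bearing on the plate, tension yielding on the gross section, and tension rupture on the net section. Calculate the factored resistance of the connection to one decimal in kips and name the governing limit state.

166.8 kips (net-section rupture governs)

Bolt shear: A_b = π(0.625)²/4 = 0.3068 in². φR_n = 0.75 × 84 × 0.3068 × 10 × 2 = 386.6 kips.
Bearing (0.75 in plate, F_u = 65 ksi): end bolts L_c = 0.8125 − 0.6875/2 = 0.46875, R_n = min(1.2×0.46875×0.75×65, 2.4×0.625×0.75×65) = 27.422 kips/bolt; interior L_c = 1.75 − 0.6875 = 1.0625, R_n = 62.156 kips/bolt. φR_n = 0.75 × (2×27.422 + 8×62.156) = 414.1 kips.
Tension yield (gross): A_g = 6.0625×0.75 = 4.5469 in². φR_n = 0.90 × 50 × 4.5469 = 204.6 kips.
Tension rupture (net): A_n = (6.0625 − 2×0.75)×0.75 = 3.4219 in² (U = 1.0, A_e = A_n). φR_n = 0.75 × 65 × 3.4219 = 166.8 kips.
Governing: min(386.6, 414.1, 204.6, 166.8) = 166.8 kips → net-section rupture.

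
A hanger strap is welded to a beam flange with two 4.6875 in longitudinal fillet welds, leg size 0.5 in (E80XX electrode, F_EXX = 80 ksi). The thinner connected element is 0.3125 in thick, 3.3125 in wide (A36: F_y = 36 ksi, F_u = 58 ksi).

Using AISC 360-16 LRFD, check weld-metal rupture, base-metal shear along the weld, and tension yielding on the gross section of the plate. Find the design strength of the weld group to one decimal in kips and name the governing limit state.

33.5 kips (gross-section yield governs)

Weld metal: throat = 0.707×0.5 = 0.3535 in, L = 2×4.6875 = 9.375 in. φR_n = 0.75 × 0.6 × 80 × 0.3535 × 9.375 = 119.3 kips.
Base metal shear (0.3125 in plate): yield φR_n = 1.0×0.6×36×0.3125×9.375 = 63.3 kips; rupture φR_n = 0.75×0.6×58×0.3125×9.375 = 76.5 kips; take 63.3 kips (yield).
Tension yield (gross): A_g = 3.3125×0.3125 = 1.0352 in². φR_n = 0.90 × 36 × 1.0352 = 33.5 kips.
Governing: min(119.3, 63.3, 33.5) = 33.5 kips → gross-section yield.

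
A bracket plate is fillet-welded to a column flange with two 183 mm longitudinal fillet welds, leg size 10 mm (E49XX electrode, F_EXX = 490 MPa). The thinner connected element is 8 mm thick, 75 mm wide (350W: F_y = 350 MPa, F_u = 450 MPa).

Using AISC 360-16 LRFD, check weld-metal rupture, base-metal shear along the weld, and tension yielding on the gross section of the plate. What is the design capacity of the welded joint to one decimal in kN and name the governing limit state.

Weld metal: throat = 0.707×10 = 7.07 mm, L = 2×183 = 366 mm. φR_n = 0.75 × 0.6 × 490 × 7.07 × 366 = 570.6 kN.
Base metal shear (8 mm plate): yield φR_n = 1.0×0.6×350×8×366 = 614.9 kN; rupture φR_n = 0.75×0.6×450×8×366 = 592.9 kN; take 592.9 kN (rupture).
Tension yield (gross): A_g = 75×8 = 600 mm². φR_n = 0.90 × 350 × 600 = 189.0 kN.
Governing: min(570.6, 592.9, 189.0) = 189.0 kN → gross-section yield.

189.0 kN (gross-section yield governs)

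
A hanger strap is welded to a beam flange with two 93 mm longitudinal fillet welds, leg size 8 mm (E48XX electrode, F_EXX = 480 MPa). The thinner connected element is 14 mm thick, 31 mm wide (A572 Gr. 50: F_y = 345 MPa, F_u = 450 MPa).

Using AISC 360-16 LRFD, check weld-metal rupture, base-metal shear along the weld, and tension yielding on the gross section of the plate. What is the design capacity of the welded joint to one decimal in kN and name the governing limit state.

134.8 kN (gross-section yield governs)

Weld metal: throat = 0.707×8 = 5.656 mm, L = 2×93 = 186 mm. φR_n = 0.75 × 0.6 × 480 × 5.656 × 186 = 227.2 kN.
Base metal shear (14 mm plate): yield φR_n = 1.0×0.6×345×14×186 = 539.0 kN; rupture φR_n = 0.75×0.6×450×14×186 = 527.3 kN; take 527.3 kN (rupture).
Tension yield (gross): A_g = 31×14 = 434 mm². φR_n = 0.90 × 345 × 434 = 134.8 kN.
Governing: min(227.2, 527.3, 134.8) = 134.8 kN → gross-section yield.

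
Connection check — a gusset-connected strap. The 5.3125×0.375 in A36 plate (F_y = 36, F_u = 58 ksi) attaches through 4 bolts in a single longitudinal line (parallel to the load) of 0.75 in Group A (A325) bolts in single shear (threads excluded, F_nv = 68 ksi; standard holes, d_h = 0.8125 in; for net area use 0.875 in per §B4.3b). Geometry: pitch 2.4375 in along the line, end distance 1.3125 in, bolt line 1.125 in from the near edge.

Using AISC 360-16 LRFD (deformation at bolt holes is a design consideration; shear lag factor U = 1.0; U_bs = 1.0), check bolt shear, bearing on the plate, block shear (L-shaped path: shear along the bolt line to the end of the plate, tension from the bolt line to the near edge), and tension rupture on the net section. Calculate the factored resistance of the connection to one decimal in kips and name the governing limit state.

63.6 kips (block shear governs)

Bolt shear: A_b = π(0.75)²/4 = 0.44179 in². φR_n = 0.75 × 68 × 0.44179 × 4 × 1 = 90.1 kips.
Bearing (0.375 in plate, F_u = 58 ksi): end bolts L_c = 1.3125 − 0.8125/2 = 0.90625, R_n = min(1.2×0.90625×0.375×58, 2.4×0.75×0.375×58) = 23.653 kips/bolt; interior L_c = 2.4375 − 0.8125 = 1.625, R_n = 39.15 kips/bolt. φR_n = 0.75 × (1×23.653 + 3×39.15) = 105.8 kips.
Block shear: shear path 1×[1.3125+3×2.4375] = 1×8.625 in, A_gv = 3.2344, A_nv = 1×(8.625 − 3.5×0.875)×0.375 = 2.0859 in²; tension to near edge: (1.125 − 0.5×0.875)×0.375 = 0.25781 in². R_n = min(0.6×58×2.0859, 0.6×36×3.2344) + 1.0×58×0.25781 = min(72.589, 69.863) + 14.953 = 84.816 kips. φR_n = 0.75 × 84.816 = 63.6 kips.
Tension rupture (net): A_n = (5.3125 − 1×0.875)×0.375 = 1.6641 in² (U = 1.0, A_e = A_n). φR_n = 0.75 × 58 × 1.6641 = 72.4 kips.
Governing: min(90.1, 105.8, 63.6, 72.4) = 63.6 kips → block shear.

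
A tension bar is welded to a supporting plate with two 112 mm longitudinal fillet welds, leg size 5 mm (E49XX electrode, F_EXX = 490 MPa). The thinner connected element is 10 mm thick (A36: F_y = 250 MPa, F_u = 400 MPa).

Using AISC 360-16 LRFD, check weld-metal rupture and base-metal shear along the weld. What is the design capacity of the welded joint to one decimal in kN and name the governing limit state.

Weld metal: throat = 0.707×5 = 3.535 mm, L = 2×112 = 224 mm. φR_n = 0.75 × 0.6 × 490 × 3.535 × 224 = 174.6 kN.
Base metal shear (10 mm plate): yield φR_n = 1.0×0.6×250×10×224 = 336.0 kN; rupture φR_n = 0.75×0.6×400×10×224 = 403.2 kN; take 336.0 kN (yield).
Governing: min(174.6, 336.0) = 174.6 kN → weld metal.

174.6 kN (weld metal governs)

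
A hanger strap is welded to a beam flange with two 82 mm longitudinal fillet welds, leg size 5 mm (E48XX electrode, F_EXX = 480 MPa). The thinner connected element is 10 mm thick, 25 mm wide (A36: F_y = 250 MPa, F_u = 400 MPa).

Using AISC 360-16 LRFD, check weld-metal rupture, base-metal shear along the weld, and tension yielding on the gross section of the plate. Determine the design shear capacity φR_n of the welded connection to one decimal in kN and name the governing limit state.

56.3 kN (gross-section yield governs)

Weld metal: throat = 0.707×5 = 3.535 mm, L = 2×82 = 164 mm. φR_n = 0.75 × 0.6 × 480 × 3.535 × 164 = 125.2 kN.
Base metal shear (10 mm plate): yield φR_n = 1.0×0.6×250×10×164 = 246.0 kN; rupture φR_n = 0.75×0.6×400×10×164 = 295.2 kN; take 246.0 kN (yield).
Tension yield (gross): A_g = 25×10 = 250 mm². φR_n = 0.90 × 250 × 250 = 56.3 kN.
Governing: min(125.2, 246.0, 56.3) = 56.3 kN → gross-section yield.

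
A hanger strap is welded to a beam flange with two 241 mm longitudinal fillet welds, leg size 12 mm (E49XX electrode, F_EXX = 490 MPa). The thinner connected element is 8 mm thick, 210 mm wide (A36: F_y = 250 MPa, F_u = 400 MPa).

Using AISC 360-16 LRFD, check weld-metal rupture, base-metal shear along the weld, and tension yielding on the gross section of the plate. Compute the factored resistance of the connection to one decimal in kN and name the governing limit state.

378.0 kN (gross-section yield governs)

Weld metal: throat = 0.707×12 = 8.484 mm, L = 2×241 = 482 mm. φR_n = 0.75 × 0.6 × 490 × 8.484 × 482 = 901.7 kN.
Base metal shear (8 mm plate): yield φR_n = 1.0×0.6×250×8×482 = 578.4 kN; rupture φR_n = 0.75×0.6×400×8×482 = 694.1 kN; take 578.4 kN (yield).
Tension yield (gross): A_g = 210×8 = 1680 mm². φR_n = 0.90 × 250 × 1680 = 378.0 kN.
Governing: min(901.7, 578.4, 378.0) = 378.0 kN → gross-section yield.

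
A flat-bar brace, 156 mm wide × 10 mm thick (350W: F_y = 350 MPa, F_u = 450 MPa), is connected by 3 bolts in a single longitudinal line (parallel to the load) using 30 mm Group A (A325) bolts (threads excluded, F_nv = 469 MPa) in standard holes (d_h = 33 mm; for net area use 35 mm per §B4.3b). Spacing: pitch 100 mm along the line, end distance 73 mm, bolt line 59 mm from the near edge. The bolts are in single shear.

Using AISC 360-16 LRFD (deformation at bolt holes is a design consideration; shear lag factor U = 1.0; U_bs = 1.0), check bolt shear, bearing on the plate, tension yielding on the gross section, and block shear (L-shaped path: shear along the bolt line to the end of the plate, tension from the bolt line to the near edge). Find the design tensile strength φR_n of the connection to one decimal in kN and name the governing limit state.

Bolt shear: A_b = π(30)²/4 = 706.86 mm². φR_n = 0.75 × 469 × 706.86 × 3 × 1 = 745.9 kN.
Bearing (10 mm plate, F_u = 450 MPa): end bolts L_c = 73 − 33/2 = 56.5, R_n = min(1.2×56.5×10×450, 2.4×30×10×450) = 305.1 kN/bolt; interior L_c = 100 − 33 = 67, R_n = 324 kN/bolt. φR_n = 0.75 × (1×305.1 + 2×324) = 714.8 kN.
Tension yield (gross): A_g = 156×10 = 1560 mm². φR_n = 0.90 × 350 × 1560 = 491.4 kN.
Block shear: shear path 1×[73+2×100] = 1×273 mm, A_gv = 2730, A_nv = 1×(273 − 2.5×35)×10 = 1855 mm²; tension to near edge: (59 − 0.5×35)×10 = 415 mm². R_n = min(0.6×450×1855, 0.6×350×2730) + 1.0×450×415 = min(500.85, 573.3) + 186.75 = 687.6 kN. φR_n = 0.75 × 687.6 = 515.7 kN.
Governing: min(745.9, 714.8, 491.4, 515.7) = 491.4 kN → gross-section yield.

491.4 kN (gross-section yield governs)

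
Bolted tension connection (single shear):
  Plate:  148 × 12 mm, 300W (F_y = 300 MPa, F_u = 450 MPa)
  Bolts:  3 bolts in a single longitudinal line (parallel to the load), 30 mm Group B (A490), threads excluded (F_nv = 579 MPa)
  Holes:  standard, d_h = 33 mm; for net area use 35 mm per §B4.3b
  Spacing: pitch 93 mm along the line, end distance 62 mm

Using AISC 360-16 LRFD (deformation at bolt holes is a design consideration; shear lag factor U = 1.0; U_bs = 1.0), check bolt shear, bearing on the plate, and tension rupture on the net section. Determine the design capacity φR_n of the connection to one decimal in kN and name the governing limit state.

457.7 kN (net-section rupture governs)

Bolt shear: A_b = π(30)²/4 = 706.86 mm². φR_n = 0.75 × 579 × 706.86 × 3 × 1 = 920.9 kN.
Bearing (12 mm plate, F_u = 450 MPa): end bolts L_c = 62 − 33/2 = 45.5, R_n = min(1.2×45.5×12×450, 2.4×30×12×450) = 294.84 kN/bolt; interior L_c = 93 − 33 = 60, R_n = 388.8 kN/bolt. φR_n = 0.75 × (1×294.84 + 2×388.8) = 804.3 kN.
Tension rupture (net): A_n = (148 − 1×35)×12 = 1356 mm² (U = 1.0, A_e = A_n). φR_n = 0.75 × 450 × 1356 = 457.7 kN.
Governing: min(920.9, 804.3, 457.7) = 457.7 kN → net-section rupture.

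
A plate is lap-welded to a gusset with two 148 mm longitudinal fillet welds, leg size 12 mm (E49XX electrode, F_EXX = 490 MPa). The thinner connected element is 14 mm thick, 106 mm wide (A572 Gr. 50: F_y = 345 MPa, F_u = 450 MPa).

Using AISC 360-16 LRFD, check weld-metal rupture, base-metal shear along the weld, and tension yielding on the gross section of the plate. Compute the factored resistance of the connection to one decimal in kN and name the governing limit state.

460.8 kN (gross-section yield governs)

Weld metal: throat = 0.707×12 = 8.484 mm, L = 2×148 = 296 mm. φR_n = 0.75 × 0.6 × 490 × 8.484 × 296 = 553.7 kN.
Base metal shear (14 mm plate): yield φR_n = 1.0×0.6×345×14×296 = 857.8 kN; rupture φR_n = 0.75×0.6×450×14×296 = 839.2 kN; take 839.2 kN (rupture).
Tension yield (gross): A_g = 106×14 = 1484 mm². φR_n = 0.90 × 345 × 1484 = 460.8 kN.
Governing: min(553.7, 839.2, 460.8) = 460.8 kN → gross-section yield.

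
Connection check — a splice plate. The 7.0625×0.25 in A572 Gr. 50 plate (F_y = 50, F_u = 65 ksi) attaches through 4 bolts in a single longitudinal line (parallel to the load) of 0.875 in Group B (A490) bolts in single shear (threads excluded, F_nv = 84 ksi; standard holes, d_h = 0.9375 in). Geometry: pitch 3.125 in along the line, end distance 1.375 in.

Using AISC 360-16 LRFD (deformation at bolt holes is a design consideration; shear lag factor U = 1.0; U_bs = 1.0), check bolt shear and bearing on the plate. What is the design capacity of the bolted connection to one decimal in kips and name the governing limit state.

Bolt shear: A_b = π(0.875)²/4 = 0.60132 in². φR_n = 0.75 × 84 × 0.60132 × 4 × 1 = 151.5 kips.
Bearing (0.25 in plate, F_u = 65 ksi): end bolts L_c = 1.375 − 0.9375/2 = 0.90625, R_n = min(1.2×0.90625×0.25×65, 2.4×0.875×0.25×65) = 17.672 kips/bolt; interior L_c = 3.125 − 0.9375 = 2.1875, R_n = 34.125 kips/bolt. φR_n = 0.75 × (1×17.672 + 3×34.125) = 90.0 kips.
Governing: min(151.5, 90.0) = 90.0 kips → bearing.

90.0 kips (bearing governs)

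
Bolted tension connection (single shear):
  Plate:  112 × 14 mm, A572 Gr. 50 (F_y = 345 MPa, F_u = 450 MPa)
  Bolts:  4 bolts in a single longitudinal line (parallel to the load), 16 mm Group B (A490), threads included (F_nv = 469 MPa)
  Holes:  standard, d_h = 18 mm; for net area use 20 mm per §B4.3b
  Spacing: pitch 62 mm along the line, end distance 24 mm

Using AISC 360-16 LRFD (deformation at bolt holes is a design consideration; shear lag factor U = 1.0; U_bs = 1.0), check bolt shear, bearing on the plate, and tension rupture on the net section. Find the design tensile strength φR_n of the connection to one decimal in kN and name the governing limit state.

Bolt shear: A_b = π(16)²/4 = 201.06 mm². φR_n = 0.75 × 469 × 201.06 × 4 × 1 = 282.9 kN.
Bearing (14 mm plate, F_u = 450 MPa): end bolts L_c = 24 − 18/2 = 15, R_n = min(1.2×15×14×450, 2.4×16×14×450) = 113.4 kN/bolt; interior L_c = 62 − 18 = 44, R_n = 241.92 kN/bolt. φR_n = 0.75 × (1×113.4 + 3×241.92) = 629.4 kN.
Tension rupture (net): A_n = (112 − 1×20)×14 = 1288 mm² (U = 1.0, A_e = A_n). φR_n = 0.75 × 450 × 1288 = 434.7 kN.
Governing: min(282.9, 629.4, 434.7) = 282.9 kN → bolt shear.

282.9 kN (bolt shear governs)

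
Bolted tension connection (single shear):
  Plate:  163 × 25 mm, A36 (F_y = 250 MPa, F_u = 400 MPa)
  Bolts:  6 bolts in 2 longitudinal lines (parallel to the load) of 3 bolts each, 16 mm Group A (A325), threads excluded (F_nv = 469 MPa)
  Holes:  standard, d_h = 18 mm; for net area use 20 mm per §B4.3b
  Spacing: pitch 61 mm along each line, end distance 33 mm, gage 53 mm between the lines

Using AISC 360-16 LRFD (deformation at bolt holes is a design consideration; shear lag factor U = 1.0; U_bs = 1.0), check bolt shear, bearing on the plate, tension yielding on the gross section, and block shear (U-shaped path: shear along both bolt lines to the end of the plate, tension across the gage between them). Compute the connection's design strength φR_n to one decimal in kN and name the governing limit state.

Bolt shear: A_b = π(16)²/4 = 201.06 mm². φR_n = 0.75 × 469 × 201.06 × 6 × 1 = 424.3 kN.
Bearing (25 mm plate, F_u = 400 MPa): end bolts L_c = 33 − 18/2 = 24, R_n = min(1.2×24×25×400, 2.4×16×25×400) = 288 kN/bolt; interior L_c = 61 − 18 = 43, R_n = 384 kN/bolt. φR_n = 0.75 × (2×288 + 4×384) = 1584.0 kN.
Tension yield (gross): A_g = 163×25 = 4075 mm². φR_n = 0.90 × 250 × 4075 = 916.9 kN.
Block shear: shear path 2×[33+2×61] = 2×155 mm, A_gv = 7750, A_nv = 2×(155 − 2.5×20)×25 = 5250 mm²; tension across gage: (53 − 1×20)×25 = 825 mm². R_n = min(0.6×400×5250, 0.6×250×7750) + 1.0×400×825 = min(1260, 1162.5) + 330 = 1492.5 kN. φR_n = 0.75 × 1492.5 = 1119.4 kN.
Governing: min(424.3, 1584.0, 916.9, 1119.4) = 424.3 kN → bolt shear.

424.3 kN (bolt shear governs)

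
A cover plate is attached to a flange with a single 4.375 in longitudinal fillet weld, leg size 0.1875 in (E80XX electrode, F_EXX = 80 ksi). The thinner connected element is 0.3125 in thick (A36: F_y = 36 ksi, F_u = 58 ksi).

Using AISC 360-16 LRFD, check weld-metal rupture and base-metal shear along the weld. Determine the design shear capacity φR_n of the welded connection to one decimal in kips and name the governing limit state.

Weld metal: throat = 0.707×0.1875 = 0.13256 in, L = 4.375 in. φR_n = 0.75 × 0.6 × 80 × 0.13256 × 4.375 = 20.9 kips.
Base metal shear (0.3125 in plate): yield φR_n = 1.0×0.6×36×0.3125×4.375 = 29.5 kips; rupture φR_n = 0.75×0.6×58×0.3125×4.375 = 35.7 kips; take 29.5 kips (yield).
Governing: min(20.9, 29.5) = 20.9 kips → weld metal.

20.9 kips (weld metal governs)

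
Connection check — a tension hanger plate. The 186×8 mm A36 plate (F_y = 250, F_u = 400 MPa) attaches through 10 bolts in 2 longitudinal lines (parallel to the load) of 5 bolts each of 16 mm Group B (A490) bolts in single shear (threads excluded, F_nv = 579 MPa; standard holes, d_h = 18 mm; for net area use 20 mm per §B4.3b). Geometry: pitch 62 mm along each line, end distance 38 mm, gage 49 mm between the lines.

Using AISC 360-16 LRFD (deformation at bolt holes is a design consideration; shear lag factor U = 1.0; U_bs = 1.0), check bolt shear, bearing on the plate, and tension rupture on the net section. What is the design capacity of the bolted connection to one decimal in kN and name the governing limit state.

350.4 kN (net-section rupture governs)

Bolt shear: A_b = π(16)²/4 = 201.06 mm². φR_n = 0.75 × 579 × 201.06 × 10 × 1 = 873.1 kN.
Bearing (8 mm plate, F_u = 400 MPa): end bolts L_c = 38 − 18/2 = 29, R_n = min(1.2×29×8×400, 2.4×16×8×400) = 111.36 kN/bolt; interior L_c = 62 − 18 = 44, R_n = 122.88 kN/bolt. φR_n = 0.75 × (2×111.36 + 8×122.88) = 904.3 kN.
Tension rupture (net): A_n = (186 − 2×20)×8 = 1168 mm² (U = 1.0, A_e = A_n). φR_n = 0.75 × 400 × 1168 = 350.4 kN.
Governing: min(873.1, 904.3, 350.4) = 350.4 kN → net-section rupture.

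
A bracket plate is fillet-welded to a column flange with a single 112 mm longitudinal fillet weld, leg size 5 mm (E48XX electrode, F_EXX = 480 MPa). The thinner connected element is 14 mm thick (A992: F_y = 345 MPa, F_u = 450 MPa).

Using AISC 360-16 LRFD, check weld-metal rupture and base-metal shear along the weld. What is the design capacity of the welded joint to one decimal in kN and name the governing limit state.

Weld metal: throat = 0.707×5 = 3.535 mm, L = 112 mm. φR_n = 0.75 × 0.6 × 480 × 3.535 × 112 = 85.5 kN.
Base metal shear (14 mm plate): yield φR_n = 1.0×0.6×345×14×112 = 324.6 kN; rupture φR_n = 0.75×0.6×450×14×112 = 317.5 kN; take 317.5 kN (rupture).
Governing: min(85.5, 317.5) = 85.5 kN → weld metal.

85.5 kN (weld metal governs)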